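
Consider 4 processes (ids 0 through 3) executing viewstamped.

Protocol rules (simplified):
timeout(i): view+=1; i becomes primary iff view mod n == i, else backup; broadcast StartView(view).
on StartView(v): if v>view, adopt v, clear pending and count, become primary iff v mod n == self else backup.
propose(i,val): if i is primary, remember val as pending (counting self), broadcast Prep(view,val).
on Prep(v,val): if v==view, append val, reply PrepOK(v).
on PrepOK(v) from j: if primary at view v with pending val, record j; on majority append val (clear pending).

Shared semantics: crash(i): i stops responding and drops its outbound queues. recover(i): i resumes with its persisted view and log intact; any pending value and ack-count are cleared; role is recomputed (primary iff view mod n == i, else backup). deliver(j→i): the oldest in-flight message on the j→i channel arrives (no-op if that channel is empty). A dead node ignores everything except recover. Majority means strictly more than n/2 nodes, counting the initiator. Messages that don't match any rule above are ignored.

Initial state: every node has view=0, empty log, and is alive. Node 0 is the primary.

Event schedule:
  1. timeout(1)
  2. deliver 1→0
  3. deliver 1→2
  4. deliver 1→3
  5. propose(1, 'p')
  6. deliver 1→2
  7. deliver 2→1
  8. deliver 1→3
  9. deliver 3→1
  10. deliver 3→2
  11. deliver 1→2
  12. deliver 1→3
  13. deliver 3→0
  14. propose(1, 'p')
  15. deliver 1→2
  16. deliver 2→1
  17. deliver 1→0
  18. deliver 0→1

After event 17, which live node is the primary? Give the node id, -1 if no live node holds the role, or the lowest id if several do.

after 1 — timeout(1): n1:prim/v1/[-]
after 2 — deliver 1→0: n0:back/v1/[-]
after 3 — deliver 1→2: n2:back/v1/[-]
after 4 — deliver 1→3: n3:back/v1/[-]
after 5 — propose(1,'p'): ·
after 6 — deliver 1→2: n2:back/v1/[p]
after 7 — deliver 2→1: ·
after 8 — deliver 1→3: n3:back/v1/[p]
after 9 — deliver 3→1: n1:prim/v1/[p]
after 10 — deliver 3→2: ·
after 11 — deliver 1→2: ·
after 12 — deliver 1→3: ·
after 13 — deliver 3→0: ·
after 14 — propose(1,'p'): ·
after 15 — deliver 1→2: n2:back/v1/[p,p]
after 16 — deliver 2→1: ·
after 17 — deliver 1→0: n0:back/v1/[p]

1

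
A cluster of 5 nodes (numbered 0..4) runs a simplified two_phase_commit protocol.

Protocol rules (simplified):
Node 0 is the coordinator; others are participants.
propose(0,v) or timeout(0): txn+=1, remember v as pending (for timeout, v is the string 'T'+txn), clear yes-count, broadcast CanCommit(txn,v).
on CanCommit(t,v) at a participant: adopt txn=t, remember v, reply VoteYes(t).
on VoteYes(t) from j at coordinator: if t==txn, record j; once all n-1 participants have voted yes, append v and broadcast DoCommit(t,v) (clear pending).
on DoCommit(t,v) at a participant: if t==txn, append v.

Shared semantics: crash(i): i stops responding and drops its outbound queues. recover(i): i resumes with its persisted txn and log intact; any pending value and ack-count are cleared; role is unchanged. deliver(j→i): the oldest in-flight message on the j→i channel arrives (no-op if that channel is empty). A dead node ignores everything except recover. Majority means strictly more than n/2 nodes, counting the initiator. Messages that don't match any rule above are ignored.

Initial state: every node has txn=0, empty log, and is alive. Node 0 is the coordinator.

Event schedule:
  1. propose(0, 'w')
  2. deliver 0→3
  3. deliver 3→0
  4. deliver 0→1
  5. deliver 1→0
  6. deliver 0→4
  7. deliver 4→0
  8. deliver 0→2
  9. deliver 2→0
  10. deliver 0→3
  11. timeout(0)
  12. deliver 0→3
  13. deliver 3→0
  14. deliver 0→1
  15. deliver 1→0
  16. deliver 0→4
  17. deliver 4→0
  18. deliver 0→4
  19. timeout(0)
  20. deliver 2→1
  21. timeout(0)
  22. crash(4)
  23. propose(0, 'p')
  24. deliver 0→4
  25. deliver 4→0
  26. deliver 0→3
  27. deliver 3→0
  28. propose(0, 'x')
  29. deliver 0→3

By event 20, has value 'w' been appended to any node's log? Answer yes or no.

yes

[1] propose(0,'w') → N0(coor t1 [-])
[2] deliver 0→3 → N3(part t1 [-])
[3] deliver 3→0 → ∅
[4] deliver 0→1 → N1(part t1 [-])
[5] deliver 1→0 → ∅
[6] deliver 0→4 → N4(part t1 [-])
[7] deliver 4→0 → ∅
[8] deliver 0→2 → N2(part t1 [-])
[9] deliver 2→0 → N0(coor t1 [w])
[10] deliver 0→3 → N3(part t1 [w])
[11] timeout(0) → N0(coor t2 [w])
[12] deliver 0→3 → N3(part t2 [w])
[13] deliver 3→0 → ∅
[14] deliver 0→1 → N1(part t1 [w])
[15] deliver 1→0 → ∅
[16] deliver 0→4 → N4(part t1 [w])
[17] deliver 4→0 → ∅
[18] deliver 0→4 → N4(part t2 [w])
[19] timeout(0) → N0(coor t3 [w])
[20] deliver 2→1 → ∅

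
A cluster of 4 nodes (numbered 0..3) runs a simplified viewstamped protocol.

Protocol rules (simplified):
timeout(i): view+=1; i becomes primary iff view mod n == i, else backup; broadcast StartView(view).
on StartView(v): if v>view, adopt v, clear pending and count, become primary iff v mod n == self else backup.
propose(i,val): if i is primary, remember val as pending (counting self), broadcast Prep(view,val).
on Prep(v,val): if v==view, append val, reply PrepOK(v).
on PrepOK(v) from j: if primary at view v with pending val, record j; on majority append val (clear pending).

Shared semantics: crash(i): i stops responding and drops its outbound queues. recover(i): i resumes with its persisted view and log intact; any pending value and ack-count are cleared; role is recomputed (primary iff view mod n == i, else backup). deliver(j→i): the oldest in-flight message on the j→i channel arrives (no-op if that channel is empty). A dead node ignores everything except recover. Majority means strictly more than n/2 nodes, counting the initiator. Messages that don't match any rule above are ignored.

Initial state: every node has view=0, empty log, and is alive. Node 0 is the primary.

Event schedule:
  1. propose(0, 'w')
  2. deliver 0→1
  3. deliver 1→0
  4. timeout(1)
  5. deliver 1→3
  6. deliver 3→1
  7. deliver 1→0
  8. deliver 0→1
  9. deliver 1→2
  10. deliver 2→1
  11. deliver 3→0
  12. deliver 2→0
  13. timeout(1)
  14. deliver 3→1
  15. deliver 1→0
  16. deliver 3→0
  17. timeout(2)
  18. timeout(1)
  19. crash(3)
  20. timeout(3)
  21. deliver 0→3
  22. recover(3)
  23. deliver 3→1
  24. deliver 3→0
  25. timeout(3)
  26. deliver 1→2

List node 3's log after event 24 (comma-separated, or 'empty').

empty

e1 propose(0,'w'): ·
e2 deliver 0→1: 1[back,v=0,w]
e3 deliver 1→0: ·
e4 timeout(1): 1[prim,v=1,w]
e5 deliver 1→3: 3[back,v=1,-]
e6 deliver 3→1: ·
e7 deliver 1→0: 0[back,v=1,-]
e8 deliver 0→1: ·
e9 deliver 1→2: 2[back,v=1,-]
e10 deliver 2→1: ·
e11 deliver 3→0: ·
e12 deliver 2→0: ·
e13 timeout(1): 1[back,v=2,w]
e14 deliver 3→1: ·
e15 deliver 1→0: 0[back,v=2,-]
e16 deliver 3→0: ·
e17 timeout(2): 2[prim,v=2,-]
e18 timeout(1): 1[back,v=3,w]
e19 crash(3): 3[✗back,v=1,-]
e20 timeout(3): ·
e21 deliver 0→3: ·
e22 recover(3): 3[back,v=1,-]
e23 deliver 3→1: ·
e24 deliver 3→0: ·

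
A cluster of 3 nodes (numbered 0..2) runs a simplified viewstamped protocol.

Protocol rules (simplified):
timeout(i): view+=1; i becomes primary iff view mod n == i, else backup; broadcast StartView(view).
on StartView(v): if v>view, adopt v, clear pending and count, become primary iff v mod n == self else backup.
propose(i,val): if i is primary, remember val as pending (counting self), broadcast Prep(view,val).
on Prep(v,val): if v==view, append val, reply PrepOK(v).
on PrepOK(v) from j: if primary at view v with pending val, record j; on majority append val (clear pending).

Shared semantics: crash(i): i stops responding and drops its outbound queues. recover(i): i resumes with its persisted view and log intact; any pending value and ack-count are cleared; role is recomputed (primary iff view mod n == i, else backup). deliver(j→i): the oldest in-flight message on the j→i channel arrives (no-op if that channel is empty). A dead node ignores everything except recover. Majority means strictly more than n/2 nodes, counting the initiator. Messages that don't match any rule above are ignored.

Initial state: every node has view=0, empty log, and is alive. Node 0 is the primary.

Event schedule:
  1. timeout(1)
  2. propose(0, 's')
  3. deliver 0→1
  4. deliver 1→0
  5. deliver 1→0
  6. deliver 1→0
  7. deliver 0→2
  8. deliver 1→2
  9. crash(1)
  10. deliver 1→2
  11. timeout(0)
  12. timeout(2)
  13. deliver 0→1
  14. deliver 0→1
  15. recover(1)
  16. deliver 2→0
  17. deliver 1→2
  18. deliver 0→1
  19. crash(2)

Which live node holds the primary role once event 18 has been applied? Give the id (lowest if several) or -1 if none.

after 1 — timeout(1): n1:prim/v1/[-]
after 2 — propose(0,'s'): ·
after 3 — deliver 0→1: ·
after 4 — deliver 1→0: n0:back/v1/[-]
after 5 — deliver 1→0: ·
after 6 — deliver 1→0: ·
after 7 — deliver 0→2: n2:back/v0/[s]
after 8 — deliver 1→2: n2:back/v1/[s]
after 9 — crash(1): n1:✗prim/v1/[-]
after 10 — deliver 1→2: ·
after 11 — timeout(0): n0:back/v2/[-]
after 12 — timeout(2): n2:prim/v2/[s]
after 13 — deliver 0→1: ·
after 14 — deliver 0→1: ·
after 15 — recover(1): n1:prim/v1/[-]
after 16 — deliver 2→0: ·
after 17 — deliver 1→2: ·
after 18 — deliver 0→1: n1:back/v2/[-]

2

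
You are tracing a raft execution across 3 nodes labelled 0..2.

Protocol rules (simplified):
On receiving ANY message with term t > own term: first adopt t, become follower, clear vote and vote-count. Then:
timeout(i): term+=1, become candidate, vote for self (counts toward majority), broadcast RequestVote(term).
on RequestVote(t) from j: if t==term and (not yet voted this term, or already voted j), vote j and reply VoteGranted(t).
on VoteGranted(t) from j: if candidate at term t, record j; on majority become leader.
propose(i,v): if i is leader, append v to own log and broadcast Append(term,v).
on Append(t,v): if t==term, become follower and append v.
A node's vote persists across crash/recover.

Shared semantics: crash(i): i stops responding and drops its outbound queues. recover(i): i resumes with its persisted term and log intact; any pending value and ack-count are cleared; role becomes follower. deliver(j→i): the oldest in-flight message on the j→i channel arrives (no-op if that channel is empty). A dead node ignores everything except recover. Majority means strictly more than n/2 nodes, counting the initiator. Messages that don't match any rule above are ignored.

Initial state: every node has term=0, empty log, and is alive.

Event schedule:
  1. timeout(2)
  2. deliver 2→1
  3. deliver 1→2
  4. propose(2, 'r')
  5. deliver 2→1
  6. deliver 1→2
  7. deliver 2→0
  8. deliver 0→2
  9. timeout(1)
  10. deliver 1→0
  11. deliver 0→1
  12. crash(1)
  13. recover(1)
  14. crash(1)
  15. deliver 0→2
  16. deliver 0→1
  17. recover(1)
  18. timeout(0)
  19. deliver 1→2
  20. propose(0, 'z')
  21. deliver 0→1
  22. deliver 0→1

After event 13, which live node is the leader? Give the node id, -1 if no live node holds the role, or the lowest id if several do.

2

1. timeout(2):  <2:cand t1 ->
2. deliver 2→1:  <1:foll t1 ->
3. deliver 1→2:  <2:lead t1 ->
4. propose(2,'r'):  <2:lead t1 r>
5. deliver 2→1:  <1:foll t1 r>
6. deliver 1→2:  nop
7. deliver 2→0:  <0:foll t1 ->
8. deliver 0→2:  nop
9. timeout(1):  <1:cand t2 r>
10. deliver 1→0:  <0:foll t2 ->
11. deliver 0→1:  <1:lead t2 r>
12. crash(1):  <1:✗lead t2 r>
13. recover(1):  <1:foll t2 r>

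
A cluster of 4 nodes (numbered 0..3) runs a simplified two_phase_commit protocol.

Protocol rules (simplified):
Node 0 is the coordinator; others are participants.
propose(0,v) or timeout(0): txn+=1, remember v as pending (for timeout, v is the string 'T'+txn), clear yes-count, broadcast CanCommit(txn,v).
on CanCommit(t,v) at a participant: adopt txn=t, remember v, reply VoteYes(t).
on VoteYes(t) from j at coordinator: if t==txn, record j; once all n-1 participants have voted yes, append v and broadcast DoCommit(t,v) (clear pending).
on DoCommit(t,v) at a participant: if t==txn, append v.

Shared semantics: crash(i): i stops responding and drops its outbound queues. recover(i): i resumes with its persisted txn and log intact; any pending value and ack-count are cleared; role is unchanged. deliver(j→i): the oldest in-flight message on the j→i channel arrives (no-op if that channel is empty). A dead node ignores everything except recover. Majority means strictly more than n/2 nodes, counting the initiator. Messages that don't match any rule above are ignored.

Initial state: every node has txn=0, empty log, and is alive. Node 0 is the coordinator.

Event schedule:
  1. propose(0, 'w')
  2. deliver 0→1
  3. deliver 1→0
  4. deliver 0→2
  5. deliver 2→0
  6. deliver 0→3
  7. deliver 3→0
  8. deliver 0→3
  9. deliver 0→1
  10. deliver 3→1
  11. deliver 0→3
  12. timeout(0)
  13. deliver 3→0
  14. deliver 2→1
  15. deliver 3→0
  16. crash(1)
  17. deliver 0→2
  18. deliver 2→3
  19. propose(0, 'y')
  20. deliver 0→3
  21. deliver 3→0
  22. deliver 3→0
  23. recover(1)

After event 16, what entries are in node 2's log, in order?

empty

1. propose(0,'w'):  <0:coor t1 ->
2. deliver 0→1:  <1:part t1 ->
3. deliver 1→0:  nop
4. deliver 0→2:  <2:part t1 ->
5. deliver 2→0:  nop
6. deliver 0→3:  <3:part t1 ->
7. deliver 3→0:  <0:coor t1 w>
8. deliver 0→3:  <3:part t1 w>
9. deliver 0→1:  <1:part t1 w>
10. deliver 3→1:  nop
11. deliver 0→3:  nop
12. timeout(0):  <0:coor t2 w>
13. deliver 3→0:  nop
14. deliver 2→1:  nop
15. deliver 3→0:  nop
16. crash(1):  <1:✗part t1 w>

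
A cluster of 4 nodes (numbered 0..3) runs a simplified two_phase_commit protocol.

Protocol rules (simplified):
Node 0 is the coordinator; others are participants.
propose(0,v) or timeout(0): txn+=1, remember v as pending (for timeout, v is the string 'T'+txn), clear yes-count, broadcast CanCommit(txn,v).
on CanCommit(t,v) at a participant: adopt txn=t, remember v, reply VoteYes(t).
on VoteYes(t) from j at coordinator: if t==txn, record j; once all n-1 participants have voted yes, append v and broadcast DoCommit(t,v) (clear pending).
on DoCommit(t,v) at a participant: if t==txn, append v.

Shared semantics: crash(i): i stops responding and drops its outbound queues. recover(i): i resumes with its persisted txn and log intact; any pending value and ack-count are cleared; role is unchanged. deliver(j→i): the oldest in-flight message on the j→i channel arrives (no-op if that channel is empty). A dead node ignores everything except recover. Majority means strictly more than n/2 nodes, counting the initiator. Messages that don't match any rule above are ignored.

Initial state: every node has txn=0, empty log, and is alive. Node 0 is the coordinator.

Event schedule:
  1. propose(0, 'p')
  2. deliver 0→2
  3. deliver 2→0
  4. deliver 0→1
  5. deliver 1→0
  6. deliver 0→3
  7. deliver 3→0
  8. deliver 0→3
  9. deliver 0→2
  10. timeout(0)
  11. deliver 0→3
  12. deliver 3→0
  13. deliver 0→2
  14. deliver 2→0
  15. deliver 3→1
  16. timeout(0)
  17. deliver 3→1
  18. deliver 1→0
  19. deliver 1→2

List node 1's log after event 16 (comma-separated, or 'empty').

empty

e1 propose(0,'p'): 0[coor,t=1,-]
e2 deliver 0→2: 2[part,t=1,-]
e3 deliver 2→0: ·
e4 deliver 0→1: 1[part,t=1,-]
e5 deliver 1→0: ·
e6 deliver 0→3: 3[part,t=1,-]
e7 deliver 3→0: 0[coor,t=1,p]
e8 deliver 0→3: 3[part,t=1,p]
e9 deliver 0→2: 2[part,t=1,p]
e10 timeout(0): 0[coor,t=2,p]
e11 deliver 0→3: 3[part,t=2,p]
e12 deliver 3→0: ·
e13 deliver 0→2: 2[part,t=2,p]
e14 deliver 2→0: ·
e15 deliver 3→1: ·
e16 timeout(0): 0[coor,t=3,p]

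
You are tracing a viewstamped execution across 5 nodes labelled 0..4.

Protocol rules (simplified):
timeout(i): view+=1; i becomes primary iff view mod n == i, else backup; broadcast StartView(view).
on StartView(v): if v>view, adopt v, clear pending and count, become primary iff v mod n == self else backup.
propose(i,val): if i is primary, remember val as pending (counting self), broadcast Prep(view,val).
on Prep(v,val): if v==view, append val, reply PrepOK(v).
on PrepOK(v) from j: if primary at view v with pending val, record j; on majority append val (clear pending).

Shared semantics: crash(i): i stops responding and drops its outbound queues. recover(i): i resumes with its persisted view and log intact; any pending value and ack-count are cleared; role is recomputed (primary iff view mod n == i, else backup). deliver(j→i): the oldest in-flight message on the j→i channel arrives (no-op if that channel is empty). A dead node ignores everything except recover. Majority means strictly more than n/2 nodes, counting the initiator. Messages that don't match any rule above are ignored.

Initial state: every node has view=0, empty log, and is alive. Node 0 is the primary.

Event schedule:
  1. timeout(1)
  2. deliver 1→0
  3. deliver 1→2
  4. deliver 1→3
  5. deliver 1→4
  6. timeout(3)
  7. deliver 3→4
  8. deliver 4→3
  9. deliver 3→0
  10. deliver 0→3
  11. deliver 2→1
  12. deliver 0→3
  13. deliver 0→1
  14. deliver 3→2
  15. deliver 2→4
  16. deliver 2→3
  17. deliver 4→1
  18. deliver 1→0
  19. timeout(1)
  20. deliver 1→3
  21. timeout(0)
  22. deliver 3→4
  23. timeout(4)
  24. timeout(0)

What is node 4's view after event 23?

3

e1 timeout(1): 1[prim,v=1,-]
e2 deliver 1→0: 0[back,v=1,-]
e3 deliver 1→2: 2[back,v=1,-]
e4 deliver 1→3: 3[back,v=1,-]
e5 deliver 1→4: 4[back,v=1,-]
e6 timeout(3): 3[back,v=2,-]
e7 deliver 3→4: 4[back,v=2,-]
e8 deliver 4→3: ·
e9 deliver 3→0: 0[back,v=2,-]
e10 deliver 0→3: ·
e11 deliver 2→1: ·
e12 deliver 0→3: ·
e13 deliver 0→1: ·
e14 deliver 3→2: 2[prim,v=2,-]
e15 deliver 2→4: ·
e16 deliver 2→3: ·
e17 deliver 4→1: ·
e18 deliver 1→0: ·
e19 timeout(1): 1[back,v=2,-]
e20 deliver 1→3: ·
e21 timeout(0): 0[back,v=3,-]
e22 deliver 3→4: ·
e23 timeout(4): 4[back,v=3,-]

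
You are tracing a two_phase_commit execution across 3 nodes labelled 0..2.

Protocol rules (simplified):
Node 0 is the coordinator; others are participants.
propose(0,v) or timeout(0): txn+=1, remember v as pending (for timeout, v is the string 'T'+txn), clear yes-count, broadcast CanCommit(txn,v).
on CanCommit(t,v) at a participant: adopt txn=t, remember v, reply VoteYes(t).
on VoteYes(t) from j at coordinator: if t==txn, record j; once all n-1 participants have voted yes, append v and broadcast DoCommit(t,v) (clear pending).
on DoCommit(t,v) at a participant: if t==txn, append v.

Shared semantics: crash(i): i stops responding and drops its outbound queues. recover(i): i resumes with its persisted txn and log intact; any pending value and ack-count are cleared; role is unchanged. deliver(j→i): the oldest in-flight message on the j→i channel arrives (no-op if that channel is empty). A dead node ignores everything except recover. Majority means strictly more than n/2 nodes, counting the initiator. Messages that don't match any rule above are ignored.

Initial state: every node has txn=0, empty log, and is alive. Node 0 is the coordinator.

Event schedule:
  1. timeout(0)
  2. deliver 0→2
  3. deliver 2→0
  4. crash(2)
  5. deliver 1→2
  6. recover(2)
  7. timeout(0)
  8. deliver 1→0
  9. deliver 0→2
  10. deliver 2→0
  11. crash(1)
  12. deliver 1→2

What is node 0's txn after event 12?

2

1. timeout(0):  <0:coor t1 ->
2. deliver 0→2:  <2:part t1 ->
3. deliver 2→0:  nop
4. crash(2):  <2:✗part t1 ->
5. deliver 1→2:  nop
6. recover(2):  <2:part t1 ->
7. timeout(0):  <0:coor t2 ->
8. deliver 1→0:  nop
9. deliver 0→2:  <2:part t2 ->
10. deliver 2→0:  nop
11. crash(1):  <1:✗part t0 ->
12. deliver 1→2:  nop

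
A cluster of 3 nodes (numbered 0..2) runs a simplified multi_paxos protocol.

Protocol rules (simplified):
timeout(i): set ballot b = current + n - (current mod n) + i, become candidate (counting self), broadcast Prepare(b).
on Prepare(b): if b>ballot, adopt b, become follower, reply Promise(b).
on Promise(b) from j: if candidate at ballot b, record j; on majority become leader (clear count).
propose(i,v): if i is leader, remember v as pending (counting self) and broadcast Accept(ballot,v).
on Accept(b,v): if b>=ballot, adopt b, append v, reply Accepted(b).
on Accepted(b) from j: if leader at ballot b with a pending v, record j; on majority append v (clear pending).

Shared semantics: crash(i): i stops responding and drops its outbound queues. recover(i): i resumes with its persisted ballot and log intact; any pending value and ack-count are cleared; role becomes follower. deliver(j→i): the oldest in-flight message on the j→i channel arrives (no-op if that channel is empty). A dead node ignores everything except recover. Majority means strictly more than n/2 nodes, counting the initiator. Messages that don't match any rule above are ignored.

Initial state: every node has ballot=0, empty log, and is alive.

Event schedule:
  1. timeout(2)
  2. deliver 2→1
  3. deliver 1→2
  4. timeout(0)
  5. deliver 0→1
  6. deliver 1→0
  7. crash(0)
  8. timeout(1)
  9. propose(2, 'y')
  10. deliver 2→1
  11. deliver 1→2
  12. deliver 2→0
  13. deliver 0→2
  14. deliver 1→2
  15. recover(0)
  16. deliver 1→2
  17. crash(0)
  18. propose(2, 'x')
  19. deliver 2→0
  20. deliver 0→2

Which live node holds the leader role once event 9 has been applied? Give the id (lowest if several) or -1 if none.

e1 timeout(2): 2[cand,b=5,-]
e2 deliver 2→1: 1[foll,b=5,-]
e3 deliver 1→2: 2[lead,b=5,-]
e4 timeout(0): 0[cand,b=3,-]
e5 deliver 0→1: ·
e6 deliver 1→0: ·
e7 crash(0): 0[✗cand,b=3,-]
e8 timeout(1): 1[cand,b=7,-]
e9 propose(2,'y'): ·

2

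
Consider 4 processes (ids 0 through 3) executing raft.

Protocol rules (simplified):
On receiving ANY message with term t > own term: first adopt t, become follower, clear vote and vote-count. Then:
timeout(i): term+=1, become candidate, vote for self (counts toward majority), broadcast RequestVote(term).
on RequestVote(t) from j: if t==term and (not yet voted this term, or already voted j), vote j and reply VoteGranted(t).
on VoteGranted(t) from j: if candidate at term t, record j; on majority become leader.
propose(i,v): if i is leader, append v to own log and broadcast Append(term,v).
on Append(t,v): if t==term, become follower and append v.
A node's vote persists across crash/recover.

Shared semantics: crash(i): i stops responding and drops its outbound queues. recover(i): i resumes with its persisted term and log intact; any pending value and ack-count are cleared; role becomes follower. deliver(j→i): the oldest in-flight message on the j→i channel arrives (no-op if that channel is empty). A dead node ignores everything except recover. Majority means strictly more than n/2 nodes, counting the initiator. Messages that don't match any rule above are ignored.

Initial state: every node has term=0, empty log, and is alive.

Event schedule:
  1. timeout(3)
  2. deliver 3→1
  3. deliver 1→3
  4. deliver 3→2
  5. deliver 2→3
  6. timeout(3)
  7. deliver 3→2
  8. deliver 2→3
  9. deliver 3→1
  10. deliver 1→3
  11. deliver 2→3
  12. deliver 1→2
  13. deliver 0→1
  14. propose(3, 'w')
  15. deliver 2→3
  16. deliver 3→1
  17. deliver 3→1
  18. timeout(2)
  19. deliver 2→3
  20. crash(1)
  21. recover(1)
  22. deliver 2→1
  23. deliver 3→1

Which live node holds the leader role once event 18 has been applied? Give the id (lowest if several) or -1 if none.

1. timeout(3):  <3:cand t1 ->
2. deliver 3→1:  <1:foll t1 ->
3. deliver 1→3:  nop
4. deliver 3→2:  <2:foll t1 ->
5. deliver 2→3:  <3:lead t1 ->
6. timeout(3):  <3:cand t2 ->
7. deliver 3→2:  <2:foll t2 ->
8. deliver 2→3:  nop
9. deliver 3→1:  <1:foll t2 ->
10. deliver 1→3:  <3:lead t2 ->
11. deliver 2→3:  nop
12. deliver 1→2:  nop
13. deliver 0→1:  nop
14. propose(3,'w'):  <3:lead t2 w>
15. deliver 2→3:  nop
16. deliver 3→1:  <1:foll t2 w>
17. deliver 3→1:  nop
18. timeout(2):  <2:cand t3 ->

3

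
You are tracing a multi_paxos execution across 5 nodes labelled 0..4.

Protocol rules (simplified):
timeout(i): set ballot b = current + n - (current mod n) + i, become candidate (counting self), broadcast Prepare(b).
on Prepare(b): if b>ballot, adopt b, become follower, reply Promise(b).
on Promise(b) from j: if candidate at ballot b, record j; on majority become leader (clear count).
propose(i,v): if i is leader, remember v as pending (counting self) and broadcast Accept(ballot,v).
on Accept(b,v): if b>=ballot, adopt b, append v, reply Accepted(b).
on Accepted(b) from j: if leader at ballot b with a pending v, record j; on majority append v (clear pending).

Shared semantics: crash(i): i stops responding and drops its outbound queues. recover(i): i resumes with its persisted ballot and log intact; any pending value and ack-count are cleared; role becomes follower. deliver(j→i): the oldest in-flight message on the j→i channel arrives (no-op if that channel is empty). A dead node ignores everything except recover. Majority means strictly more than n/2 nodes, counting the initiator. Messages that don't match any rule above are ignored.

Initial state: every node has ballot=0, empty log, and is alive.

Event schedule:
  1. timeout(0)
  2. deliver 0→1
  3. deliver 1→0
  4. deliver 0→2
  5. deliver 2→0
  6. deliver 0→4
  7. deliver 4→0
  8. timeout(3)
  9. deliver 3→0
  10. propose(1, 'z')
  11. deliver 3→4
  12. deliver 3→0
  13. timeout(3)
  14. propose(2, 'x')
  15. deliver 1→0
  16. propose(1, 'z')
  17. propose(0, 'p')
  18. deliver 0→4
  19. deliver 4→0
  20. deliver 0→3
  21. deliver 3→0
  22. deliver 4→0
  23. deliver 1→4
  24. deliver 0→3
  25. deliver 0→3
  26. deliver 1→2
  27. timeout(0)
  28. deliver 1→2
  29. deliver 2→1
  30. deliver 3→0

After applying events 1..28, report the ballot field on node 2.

5

after 1 — timeout(0): n0:cand/b5/[-]
after 2 — deliver 0→1: n1:foll/b5/[-]
after 3 — deliver 1→0: ·
after 4 — deliver 0→2: n2:foll/b5/[-]
after 5 — deliver 2→0: n0:lead/b5/[-]
after 6 — deliver 0→4: n4:foll/b5/[-]
after 7 — deliver 4→0: ·
after 8 — timeout(3): n3:cand/b8/[-]
after 9 — deliver 3→0: n0:foll/b8/[-]
after 10 — propose(1,'z'): ·
after 11 — deliver 3→4: n4:foll/b8/[-]
after 12 — deliver 3→0: ·
after 13 — timeout(3): n3:cand/b13/[-]
after 14 — propose(2,'x'): ·
after 15 — deliver 1→0: ·
after 16 — propose(1,'z'): ·
after 17 — propose(0,'p'): ·
after 18 — deliver 0→4: ·
after 19 — deliver 4→0: ·
after 20 — deliver 0→3: ·
after 21 — deliver 3→0: n0:foll/b13/[-]
after 22 — deliver 4→0: ·
after 23 — deliver 1→4: ·
after 24 — deliver 0→3: ·
after 25 — deliver 0→3: ·
after 26 — deliver 1→2: ·
after 27 — timeout(0): n0:cand/b15/[-]
after 28 — deliver 1→2: ·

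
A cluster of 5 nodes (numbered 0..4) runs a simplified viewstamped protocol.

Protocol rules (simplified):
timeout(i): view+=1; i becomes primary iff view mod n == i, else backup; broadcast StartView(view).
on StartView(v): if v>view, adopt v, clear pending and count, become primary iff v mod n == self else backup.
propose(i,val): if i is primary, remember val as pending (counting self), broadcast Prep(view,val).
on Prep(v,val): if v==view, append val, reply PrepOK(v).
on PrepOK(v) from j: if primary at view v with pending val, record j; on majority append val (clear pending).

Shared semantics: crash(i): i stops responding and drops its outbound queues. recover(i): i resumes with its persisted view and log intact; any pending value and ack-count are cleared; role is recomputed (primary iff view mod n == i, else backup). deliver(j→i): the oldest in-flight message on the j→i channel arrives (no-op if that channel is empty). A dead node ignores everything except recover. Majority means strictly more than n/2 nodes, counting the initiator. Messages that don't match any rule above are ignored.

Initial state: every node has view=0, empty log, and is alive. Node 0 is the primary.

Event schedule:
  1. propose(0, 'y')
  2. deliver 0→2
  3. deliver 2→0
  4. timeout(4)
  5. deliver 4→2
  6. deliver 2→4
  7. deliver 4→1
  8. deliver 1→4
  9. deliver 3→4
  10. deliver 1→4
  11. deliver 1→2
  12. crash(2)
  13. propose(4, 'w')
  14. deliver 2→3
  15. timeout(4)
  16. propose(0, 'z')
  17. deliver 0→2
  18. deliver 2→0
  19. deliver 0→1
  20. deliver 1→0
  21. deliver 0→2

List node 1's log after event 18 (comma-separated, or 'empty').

[1] propose(0,'y') → ∅
[2] deliver 0→2 → N2(back v0 [y])
[3] deliver 2→0 → ∅
[4] timeout(4) → N4(back v1 [-])
[5] deliver 4→2 → N2(back v1 [y])
[6] deliver 2→4 → ∅
[7] deliver 4→1 → N1(prim v1 [-])
[8] deliver 1→4 → ∅
[9] deliver 3→4 → ∅
[10] deliver 1→4 → ∅
[11] deliver 1→2 → ∅
[12] crash(2) → N2(✗back v1 [y])
[13] propose(4,'w') → ∅
[14] deliver 2→3 → ∅
[15] timeout(4) → N4(back v2 [-])
[16] propose(0,'z') → ∅
[17] deliver 0→2 → ∅
[18] deliver 2→0 → ∅

empty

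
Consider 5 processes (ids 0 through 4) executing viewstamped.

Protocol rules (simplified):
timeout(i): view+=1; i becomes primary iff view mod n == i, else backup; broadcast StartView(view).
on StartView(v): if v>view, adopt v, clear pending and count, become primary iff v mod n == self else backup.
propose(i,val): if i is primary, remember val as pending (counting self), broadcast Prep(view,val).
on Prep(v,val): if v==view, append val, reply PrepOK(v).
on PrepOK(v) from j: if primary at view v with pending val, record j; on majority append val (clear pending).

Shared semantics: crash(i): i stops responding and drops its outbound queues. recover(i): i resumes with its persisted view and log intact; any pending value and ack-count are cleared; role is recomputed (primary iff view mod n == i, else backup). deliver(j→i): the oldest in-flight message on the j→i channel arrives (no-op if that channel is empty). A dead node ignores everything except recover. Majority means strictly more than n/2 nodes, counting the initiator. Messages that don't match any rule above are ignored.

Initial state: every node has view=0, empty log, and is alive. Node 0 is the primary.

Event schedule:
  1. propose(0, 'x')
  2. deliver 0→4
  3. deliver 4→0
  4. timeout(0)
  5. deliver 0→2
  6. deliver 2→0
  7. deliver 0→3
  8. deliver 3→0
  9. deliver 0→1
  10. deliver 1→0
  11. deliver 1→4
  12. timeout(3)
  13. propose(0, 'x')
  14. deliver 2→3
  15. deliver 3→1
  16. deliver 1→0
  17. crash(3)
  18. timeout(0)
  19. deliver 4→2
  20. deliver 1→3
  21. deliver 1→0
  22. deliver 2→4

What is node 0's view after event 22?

[1] propose(0,'x') → ∅
[2] deliver 0→4 → N4(back v0 [x])
[3] deliver 4→0 → ∅
[4] timeout(0) → N0(back v1 [-])
[5] deliver 0→2 → N2(back v0 [x])
[6] deliver 2→0 → ∅
[7] deliver 0→3 → N3(back v0 [x])
[8] deliver 3→0 → ∅
[9] deliver 0→1 → N1(back v0 [x])
[10] deliver 1→0 → ∅
[11] deliver 1→4 → ∅
[12] timeout(3) → N3(back v1 [x])
[13] propose(0,'x') → ∅
[14] deliver 2→3 → ∅
[15] deliver 3→1 → N1(prim v1 [x])
[16] deliver 1→0 → ∅
[17] crash(3) → N3(✗back v1 [x])
[18] timeout(0) → N0(back v2 [-])
[19] deliver 4→2 → ∅
[20] deliver 1→3 → ∅
[21] deliver 1→0 → ∅
[22] deliver 2→4 → ∅

2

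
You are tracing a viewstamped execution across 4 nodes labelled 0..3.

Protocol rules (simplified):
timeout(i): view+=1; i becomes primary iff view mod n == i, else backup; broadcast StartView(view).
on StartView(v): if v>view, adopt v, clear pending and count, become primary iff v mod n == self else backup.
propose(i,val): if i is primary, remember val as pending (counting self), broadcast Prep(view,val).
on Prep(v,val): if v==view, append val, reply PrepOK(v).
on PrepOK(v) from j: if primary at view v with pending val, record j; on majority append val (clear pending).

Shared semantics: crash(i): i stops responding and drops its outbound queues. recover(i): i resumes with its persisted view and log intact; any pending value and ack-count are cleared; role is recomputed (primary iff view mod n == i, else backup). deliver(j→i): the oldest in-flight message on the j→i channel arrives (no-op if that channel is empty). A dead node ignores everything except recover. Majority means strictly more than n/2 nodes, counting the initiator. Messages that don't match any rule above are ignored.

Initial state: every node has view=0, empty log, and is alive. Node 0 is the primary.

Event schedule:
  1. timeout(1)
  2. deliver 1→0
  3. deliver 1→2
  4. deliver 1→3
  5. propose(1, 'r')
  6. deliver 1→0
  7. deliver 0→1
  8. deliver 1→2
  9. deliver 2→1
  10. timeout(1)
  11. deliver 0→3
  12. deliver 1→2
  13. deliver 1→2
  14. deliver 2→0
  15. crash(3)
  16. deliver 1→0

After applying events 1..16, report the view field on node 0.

2

1. timeout(1):  <1:prim v1 ->
2. deliver 1→0:  <0:back v1 ->
3. deliver 1→2:  <2:back v1 ->
4. deliver 1→3:  <3:back v1 ->
5. propose(1,'r'):  nop
6. deliver 1→0:  <0:back v1 r>
7. deliver 0→1:  nop
8. deliver 1→2:  <2:back v1 r>
9. deliver 2→1:  <1:prim v1 r>
10. timeout(1):  <1:back v2 r>
11. deliver 0→3:  nop
12. deliver 1→2:  <2:prim v2 r>
13. deliver 1→2:  nop
14. deliver 2→0:  nop
15. crash(3):  <3:✗back v1 ->
16. deliver 1→0:  <0:back v2 r>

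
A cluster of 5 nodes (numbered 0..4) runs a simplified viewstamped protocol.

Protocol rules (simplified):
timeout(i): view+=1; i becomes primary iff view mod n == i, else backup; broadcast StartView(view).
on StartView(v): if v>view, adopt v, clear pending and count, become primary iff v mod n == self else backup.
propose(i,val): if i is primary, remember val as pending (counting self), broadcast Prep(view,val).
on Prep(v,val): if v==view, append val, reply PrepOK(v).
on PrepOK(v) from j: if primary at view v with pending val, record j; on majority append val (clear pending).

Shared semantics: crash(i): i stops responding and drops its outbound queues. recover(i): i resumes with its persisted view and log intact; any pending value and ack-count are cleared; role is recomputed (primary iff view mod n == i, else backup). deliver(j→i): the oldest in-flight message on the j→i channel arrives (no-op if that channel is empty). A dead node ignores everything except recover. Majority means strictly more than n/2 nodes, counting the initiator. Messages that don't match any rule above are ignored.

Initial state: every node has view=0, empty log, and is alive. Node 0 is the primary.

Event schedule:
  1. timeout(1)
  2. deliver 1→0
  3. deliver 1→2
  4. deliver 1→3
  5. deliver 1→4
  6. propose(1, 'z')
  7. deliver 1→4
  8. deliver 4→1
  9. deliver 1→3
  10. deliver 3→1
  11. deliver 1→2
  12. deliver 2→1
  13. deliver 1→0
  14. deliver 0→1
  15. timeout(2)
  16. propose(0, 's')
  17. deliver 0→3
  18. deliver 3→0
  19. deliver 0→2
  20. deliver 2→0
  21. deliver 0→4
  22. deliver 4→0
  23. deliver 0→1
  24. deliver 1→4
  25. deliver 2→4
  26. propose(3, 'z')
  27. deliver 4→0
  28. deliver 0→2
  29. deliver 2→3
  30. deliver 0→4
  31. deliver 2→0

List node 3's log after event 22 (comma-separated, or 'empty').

[1] timeout(1) → N1(prim v1 [-])
[2] deliver 1→0 → N0(back v1 [-])
[3] deliver 1→2 → N2(back v1 [-])
[4] deliver 1→3 → N3(back v1 [-])
[5] deliver 1→4 → N4(back v1 [-])
[6] propose(1,'z') → ∅
[7] deliver 1→4 → N4(back v1 [z])
[8] deliver 4→1 → ∅
[9] deliver 1→3 → N3(back v1 [z])
[10] deliver 3→1 → N1(prim v1 [z])
[11] deliver 1→2 → N2(back v1 [z])
[12] deliver 2→1 → ∅
[13] deliver 1→0 → N0(back v1 [z])
[14] deliver 0→1 → ∅
[15] timeout(2) → N2(prim v2 [z])
[16] propose(0,'s') → ∅
[17] deliver 0→3 → ∅
[18] deliver 3→0 → ∅
[19] deliver 0→2 → ∅
[20] deliver 2→0 → N0(back v2 [z])
[21] deliver 0→4 → ∅
[22] deliver 4→0 → ∅

z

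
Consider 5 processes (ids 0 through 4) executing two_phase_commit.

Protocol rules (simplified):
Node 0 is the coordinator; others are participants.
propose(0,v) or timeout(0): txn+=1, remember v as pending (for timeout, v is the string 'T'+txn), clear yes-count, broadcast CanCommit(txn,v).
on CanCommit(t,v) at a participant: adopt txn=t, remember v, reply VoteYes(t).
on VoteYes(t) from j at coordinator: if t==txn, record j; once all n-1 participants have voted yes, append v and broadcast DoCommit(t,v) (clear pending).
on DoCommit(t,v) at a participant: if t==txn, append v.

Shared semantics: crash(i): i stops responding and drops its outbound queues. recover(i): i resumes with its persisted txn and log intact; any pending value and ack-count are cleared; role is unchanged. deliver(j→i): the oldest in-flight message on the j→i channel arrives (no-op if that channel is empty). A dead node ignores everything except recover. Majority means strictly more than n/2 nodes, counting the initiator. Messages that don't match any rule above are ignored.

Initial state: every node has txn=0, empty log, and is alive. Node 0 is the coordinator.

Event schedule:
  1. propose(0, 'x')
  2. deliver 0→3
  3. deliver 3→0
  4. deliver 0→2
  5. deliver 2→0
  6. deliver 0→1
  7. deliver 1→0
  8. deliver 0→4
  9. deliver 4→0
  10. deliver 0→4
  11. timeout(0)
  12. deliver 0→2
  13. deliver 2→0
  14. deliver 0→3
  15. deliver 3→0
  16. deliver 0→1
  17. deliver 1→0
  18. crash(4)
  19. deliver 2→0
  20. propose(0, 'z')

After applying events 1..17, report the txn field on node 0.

e1 propose(0,'x'): 0[coor,t=1,-]
e2 deliver 0→3: 3[part,t=1,-]
e3 deliver 3→0: ·
e4 deliver 0→2: 2[part,t=1,-]
e5 deliver 2→0: ·
e6 deliver 0→1: 1[part,t=1,-]
e7 deliver 1→0: ·
e8 deliver 0→4: 4[part,t=1,-]
e9 deliver 4→0: 0[coor,t=1,x]
e10 deliver 0→4: 4[part,t=1,x]
e11 timeout(0): 0[coor,t=2,x]
e12 deliver 0→2: 2[part,t=1,x]
e13 deliver 2→0: ·
e14 deliver 0→3: 3[part,t=1,x]
e15 deliver 3→0: ·
e16 deliver 0→1: 1[part,t=1,x]
e17 deliver 1→0: ·

2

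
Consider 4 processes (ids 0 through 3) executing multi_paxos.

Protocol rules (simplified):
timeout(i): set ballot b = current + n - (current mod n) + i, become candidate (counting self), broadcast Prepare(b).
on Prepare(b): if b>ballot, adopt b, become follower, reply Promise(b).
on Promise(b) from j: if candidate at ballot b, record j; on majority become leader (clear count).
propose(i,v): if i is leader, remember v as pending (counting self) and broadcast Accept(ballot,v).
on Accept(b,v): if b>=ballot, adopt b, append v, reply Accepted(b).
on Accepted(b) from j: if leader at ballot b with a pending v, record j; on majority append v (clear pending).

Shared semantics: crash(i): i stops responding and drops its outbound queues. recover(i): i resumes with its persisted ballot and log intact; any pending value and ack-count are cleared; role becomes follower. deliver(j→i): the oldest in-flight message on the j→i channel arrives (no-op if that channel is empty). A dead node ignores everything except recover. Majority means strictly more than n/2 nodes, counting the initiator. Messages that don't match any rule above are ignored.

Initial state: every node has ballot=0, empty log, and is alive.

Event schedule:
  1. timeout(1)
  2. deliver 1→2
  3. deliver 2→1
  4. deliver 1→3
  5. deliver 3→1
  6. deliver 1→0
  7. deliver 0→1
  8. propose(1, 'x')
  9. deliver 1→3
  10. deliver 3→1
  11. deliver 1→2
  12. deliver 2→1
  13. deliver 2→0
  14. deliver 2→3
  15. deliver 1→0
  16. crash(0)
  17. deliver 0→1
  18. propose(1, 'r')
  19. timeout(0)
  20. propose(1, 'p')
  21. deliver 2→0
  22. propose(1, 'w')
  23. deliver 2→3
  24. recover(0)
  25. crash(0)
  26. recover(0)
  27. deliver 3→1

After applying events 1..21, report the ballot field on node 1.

after 1 — timeout(1): n1:cand/b5/[-]
after 2 — deliver 1→2: n2:foll/b5/[-]
after 3 — deliver 2→1: ·
after 4 — deliver 1→3: n3:foll/b5/[-]
after 5 — deliver 3→1: n1:lead/b5/[-]
after 6 — deliver 1→0: n0:foll/b5/[-]
after 7 — deliver 0→1: ·
after 8 — propose(1,'x'): ·
after 9 — deliver 1→3: n3:foll/b5/[x]
after 10 — deliver 3→1: ·
after 11 — deliver 1→2: n2:foll/b5/[x]
after 12 — deliver 2→1: n1:lead/b5/[x]
after 13 — deliver 2→0: ·
after 14 — deliver 2→3: ·
after 15 — deliver 1→0: n0:foll/b5/[x]
after 16 — crash(0): n0:✗foll/b5/[x]
after 17 — deliver 0→1: ·
after 18 — propose(1,'r'): ·
after 19 — timeout(0): ·
after 20 — propose(1,'p'): ·
after 21 — deliver 2→0: ·

5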